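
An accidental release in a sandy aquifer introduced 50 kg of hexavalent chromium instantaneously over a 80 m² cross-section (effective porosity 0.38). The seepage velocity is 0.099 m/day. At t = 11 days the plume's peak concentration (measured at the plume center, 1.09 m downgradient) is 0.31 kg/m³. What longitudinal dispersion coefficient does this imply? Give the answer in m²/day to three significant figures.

At the plume center C_max = M/(n_e·A·√(4πDt)), so D = M²/(4πt·(n_e·A·C_max)²).
n_e·A·C_max = 0.38 × 80 × 0.31 = 9.424 kg/m.
D = 50²/(4π × 11 × 9.424²) = 0.204 m²/day.

0.204 m²/day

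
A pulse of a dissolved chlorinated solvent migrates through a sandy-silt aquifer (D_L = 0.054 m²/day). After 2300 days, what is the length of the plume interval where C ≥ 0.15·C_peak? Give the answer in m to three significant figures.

61.4 m

The plume is Gaussian with σ = √(2Dt) = √(2 × 0.054 × 2300) = 15.76 m.
C/C_peak = exp(−Δx²/(2σ²)) = 0.15 ⇒ Δx = σ·√(−2 ln 0.15) = 15.76 × 1.948 = 30.70 m.
Width = 2Δx = 61.4 m.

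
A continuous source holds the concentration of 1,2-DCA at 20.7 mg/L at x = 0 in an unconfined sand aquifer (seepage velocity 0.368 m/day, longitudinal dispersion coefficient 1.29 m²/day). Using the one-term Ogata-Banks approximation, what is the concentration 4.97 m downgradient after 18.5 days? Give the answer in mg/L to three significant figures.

12.5 mg/L

For a continuous step input, C/C₀ ≈ ½·erfc((x−vt)/(2√(Dt))).
vt = 0.368 × 18.5 = 6.808 m and 2√(Dt) = 2√(1.29 × 18.5) = 9.770 m.
Argument (x−vt)/(2√(Dt)) = (4.97 − 6.808)/9.770 = -0.1881; ½·erfc(-0.1881) = 0.6049.
C = 20.7 × 0.6049 = 12.5 mg/L.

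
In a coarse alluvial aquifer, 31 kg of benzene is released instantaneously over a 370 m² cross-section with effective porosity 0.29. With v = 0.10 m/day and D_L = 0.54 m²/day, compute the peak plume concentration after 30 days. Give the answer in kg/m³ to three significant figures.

0.0202 kg/m³

The peak of an instantaneous 1D plume sits at x = vt; there the Gaussian factor is 1 and C_max = M/(n_e·A·√(4πDt)), where n_e·A is the pore area the mass is dissolved in.
√(4πDt) = √(4π × 0.54 × 30) = 14.27 m, so C_max = 31/(0.29 × 370 × 14.27) = 0.0202 kg/m³.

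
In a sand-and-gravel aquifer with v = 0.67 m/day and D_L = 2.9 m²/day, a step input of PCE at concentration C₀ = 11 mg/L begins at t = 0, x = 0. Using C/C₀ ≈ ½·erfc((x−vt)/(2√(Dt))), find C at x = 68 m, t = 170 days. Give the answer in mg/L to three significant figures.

10.2 mg/L

For a continuous step input, C/C₀ ≈ ½·erfc((x−vt)/(2√(Dt))).
vt = 0.67 × 170 = 113.9 m and 2√(Dt) = 2√(2.9 × 170) = 44.41 m.
Argument (x−vt)/(2√(Dt)) = (68 − 113.9)/44.41 = -1.034; ½·erfc(-1.034) = 0.9282.
C = 11 × 0.9282 = 10.2 mg/L.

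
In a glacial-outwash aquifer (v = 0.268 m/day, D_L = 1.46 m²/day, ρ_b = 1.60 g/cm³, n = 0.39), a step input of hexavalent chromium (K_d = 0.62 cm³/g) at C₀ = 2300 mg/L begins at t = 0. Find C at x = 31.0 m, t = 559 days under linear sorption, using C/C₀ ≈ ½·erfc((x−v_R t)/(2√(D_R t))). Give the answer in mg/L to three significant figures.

1610 mg/L

Retardation factor R = 1 + ρ_b·K_d/n = 1 + 1.60 × 0.62/0.39 = 3.544.
Sorption retards both mechanisms: v_R = v/R = 0.07562 m/day, D_R = D/R = 0.4120 m²/day.
v_R·t = 0.07562 × 559 = 42.27158 m; 2√(D_R t) = 30.35 m; argument = (31.0 − 42.27158)/30.35 = -0.3714.
C = C₀ × ½·erfc(-0.3714) = 2300 × 0.7003 = 1610 mg/L.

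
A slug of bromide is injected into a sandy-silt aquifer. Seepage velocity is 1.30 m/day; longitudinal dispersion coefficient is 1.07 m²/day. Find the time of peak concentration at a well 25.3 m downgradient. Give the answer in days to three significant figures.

18.8 days

For the 1D instantaneous-source solution, setting ∂C/∂t = 0 at fixed x gives v²t² + 2Dt − x² = 0, so t = (√(D² + v²x²) − D)/v².
√(D² + v²x²) = √(1.07² + 1.30² × 25.3²) = 32.91; v² = 1.69.
t = (32.91 − 1.07)/1.69 = 18.8 days (vs. the pure-advection estimate x/v = 19.5 d).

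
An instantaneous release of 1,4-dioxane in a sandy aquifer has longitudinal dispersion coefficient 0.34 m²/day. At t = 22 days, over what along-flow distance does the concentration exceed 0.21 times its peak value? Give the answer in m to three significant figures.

The plume is Gaussian with σ = √(2Dt) = √(2 × 0.34 × 22) = 3.868 m.
C/C_peak = exp(−Δx²/(2σ²)) = 0.21 ⇒ Δx = σ·√(−2 ln 0.21) = 3.868 × 1.767 = 6.835 m.
Width = 2Δx = 13.7 m.

13.7 m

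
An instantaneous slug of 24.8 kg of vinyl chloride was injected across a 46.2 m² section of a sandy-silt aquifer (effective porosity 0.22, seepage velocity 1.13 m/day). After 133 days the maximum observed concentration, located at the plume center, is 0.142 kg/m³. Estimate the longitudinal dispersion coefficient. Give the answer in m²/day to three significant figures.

0.177 m²/day

At the plume center C_max = M/(n_e·A·√(4πDt)), so D = M²/(4πt·(n_e·A·C_max)²).
n_e·A·C_max = 0.22 × 46.2 × 0.142 = 1.443 kg/m.
D = 24.8²/(4π × 133 × 1.443²) = 0.177 m²/day.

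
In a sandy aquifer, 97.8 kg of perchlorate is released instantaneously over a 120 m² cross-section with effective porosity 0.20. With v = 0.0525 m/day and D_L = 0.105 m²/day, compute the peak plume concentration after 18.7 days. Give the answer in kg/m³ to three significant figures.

0.820 kg/m³

The peak of an instantaneous 1D plume sits at x = vt; there the Gaussian factor is 1 and C_max = M/(n_e·A·√(4πDt)), where n_e·A is the pore area the mass is dissolved in.
√(4πDt) = √(4π × 0.105 × 18.7) = 4.967 m, so C_max = 97.8/(0.20 × 120 × 4.967) = 0.820 kg/m³.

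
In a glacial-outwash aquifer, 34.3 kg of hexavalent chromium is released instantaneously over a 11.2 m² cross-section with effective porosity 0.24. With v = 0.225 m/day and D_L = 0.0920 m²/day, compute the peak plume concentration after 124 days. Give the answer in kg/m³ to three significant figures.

The peak of an instantaneous 1D plume sits at x = vt; there the Gaussian factor is 1 and C_max = M/(n_e·A·√(4πDt)), where n_e·A is the pore area the mass is dissolved in.
√(4πDt) = √(4π × 0.0920 × 124) = 11.97 m, so C_max = 34.3/(0.24 × 11.2 × 11.97) = 1.07 kg/m³.

1.07 kg/m³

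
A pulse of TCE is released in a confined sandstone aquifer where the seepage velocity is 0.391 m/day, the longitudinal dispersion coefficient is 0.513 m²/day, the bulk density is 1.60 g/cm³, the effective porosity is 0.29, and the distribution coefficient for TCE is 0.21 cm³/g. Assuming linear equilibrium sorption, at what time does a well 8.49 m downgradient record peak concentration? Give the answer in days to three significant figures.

Retardation factor R = 1 + ρ_b·K_d/n = 1 + 1.60 × 0.21/0.29 = 2.159.
Sorption retards both mechanisms: v_R = v/R = 0.1811 m/day, D_R = D/R = 0.2376 m²/day.
Peak time from v_R²t² + 2D_R t − x² = 0: t = (√(D_R² + v_R²x²) − D_R)/v_R².
√(D_R² + v_R²x²) = √(0.2376² + 0.1811² × 8.49²) = 1.556; v_R² = 0.03280.
t = (1.556 − 0.2376)/0.03280 = 40.2 days.

40.2 days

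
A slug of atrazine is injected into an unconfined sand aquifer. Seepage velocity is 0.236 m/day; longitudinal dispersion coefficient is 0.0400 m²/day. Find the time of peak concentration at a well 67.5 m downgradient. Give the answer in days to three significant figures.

For the 1D instantaneous-source solution, setting ∂C/∂t = 0 at fixed x gives v²t² + 2Dt − x² = 0, so t = (√(D² + v²x²) − D)/v².
√(D² + v²x²) = √(0.0400² + 0.236² × 67.5²) = 15.93; v² = 0.055696.
t = (15.93 − 0.0400)/0.055696 = 285 days (vs. the pure-advection estimate x/v = 286 d).

285 days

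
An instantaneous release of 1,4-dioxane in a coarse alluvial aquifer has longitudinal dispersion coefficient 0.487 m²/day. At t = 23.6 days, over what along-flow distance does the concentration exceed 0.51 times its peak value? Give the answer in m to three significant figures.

11.1 m

The plume is Gaussian with σ = √(2Dt) = √(2 × 0.487 × 23.6) = 4.794 m.
C/C_peak = exp(−Δx²/(2σ²)) = 0.51 ⇒ Δx = σ·√(−2 ln 0.51) = 4.794 × 1.160 = 5.561 m.
Width = 2Δx = 11.1 m.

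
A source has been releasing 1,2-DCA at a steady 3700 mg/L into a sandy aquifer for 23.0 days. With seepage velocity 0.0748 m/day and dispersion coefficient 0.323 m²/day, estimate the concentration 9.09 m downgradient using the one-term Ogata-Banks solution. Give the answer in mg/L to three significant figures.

103 mg/L

For a continuous step input, C/C₀ ≈ ½·erfc((x−vt)/(2√(Dt))).
vt = 0.0748 × 23.0 = 1.7204 m and 2√(Dt) = 2√(0.323 × 23.0) = 5.451 m.
Argument (x−vt)/(2√(Dt)) = (9.09 − 1.7204)/5.451 = 1.352; ½·erfc(1.352) = 0.02794.
C = 3700 × 0.02794 = 103 mg/L.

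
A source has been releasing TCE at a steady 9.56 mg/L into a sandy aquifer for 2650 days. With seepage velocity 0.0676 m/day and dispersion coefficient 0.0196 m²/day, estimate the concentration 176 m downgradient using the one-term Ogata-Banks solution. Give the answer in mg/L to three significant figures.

For a continuous step input, C/C₀ ≈ ½·erfc((x−vt)/(2√(Dt))).
vt = 0.0676 × 2650 = 179.14 m and 2√(Dt) = 2√(0.0196 × 2650) = 14.41 m.
Argument (x−vt)/(2√(Dt)) = (176 − 179.14)/14.41 = -0.2179; ½·erfc(-0.2179) = 0.6210.
C = 9.56 × 0.6210 = 5.94 mg/L.

5.94 mg/L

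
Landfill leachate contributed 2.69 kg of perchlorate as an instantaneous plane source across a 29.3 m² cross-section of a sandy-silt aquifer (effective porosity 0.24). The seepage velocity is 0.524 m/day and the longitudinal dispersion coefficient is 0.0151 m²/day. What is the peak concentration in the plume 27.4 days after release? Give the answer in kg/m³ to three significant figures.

0.168 kg/m³

The peak of an instantaneous 1D plume sits at x = vt; there the Gaussian factor is 1 and C_max = M/(n_e·A·√(4πDt)), where n_e·A is the pore area the mass is dissolved in.
√(4πDt) = √(4π × 0.0151 × 27.4) = 2.280 m, so C_max = 2.69/(0.24 × 29.3 × 2.280) = 0.168 kg/m³.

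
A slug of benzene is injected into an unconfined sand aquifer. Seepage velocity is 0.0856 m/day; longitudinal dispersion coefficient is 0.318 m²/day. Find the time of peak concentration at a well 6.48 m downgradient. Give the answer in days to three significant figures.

43.9 days

For the 1D instantaneous-source solution, setting ∂C/∂t = 0 at fixed x gives v²t² + 2Dt − x² = 0, so t = (√(D² + v²x²) − D)/v².
√(D² + v²x²) = √(0.318² + 0.0856² × 6.48²) = 0.6394; v² = 0.00732736.
t = (0.6394 − 0.318)/0.00732736 = 43.9 days (vs. the pure-advection estimate x/v = 75.7 d).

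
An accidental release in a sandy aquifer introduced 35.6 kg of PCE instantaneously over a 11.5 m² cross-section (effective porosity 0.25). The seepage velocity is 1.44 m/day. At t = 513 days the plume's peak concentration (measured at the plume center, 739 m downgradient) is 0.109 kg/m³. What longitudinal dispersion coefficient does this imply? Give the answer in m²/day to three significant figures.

At the plume center C_max = M/(n_e·A·√(4πDt)), so D = M²/(4πt·(n_e·A·C_max)²).
n_e·A·C_max = 0.25 × 11.5 × 0.109 = 0.3134 kg/m.
D = 35.6²/(4π × 513 × 0.3134²) = 2.00 m²/day.

2.00 m²/day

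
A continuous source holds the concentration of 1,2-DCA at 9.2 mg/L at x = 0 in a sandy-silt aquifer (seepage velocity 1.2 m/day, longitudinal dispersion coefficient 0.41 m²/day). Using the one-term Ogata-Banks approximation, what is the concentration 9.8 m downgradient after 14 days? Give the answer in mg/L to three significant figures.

For a continuous step input, C/C₀ ≈ ½·erfc((x−vt)/(2√(Dt))).
vt = 1.2 × 14 = 16.8 m and 2√(Dt) = 2√(0.41 × 14) = 4.792 m.
Argument (x−vt)/(2√(Dt)) = (9.8 − 16.8)/4.792 = -1.461; ½·erfc(-1.461) = 0.9806.
C = 9.2 × 0.9806 = 9.02 mg/L.

9.02 mg/L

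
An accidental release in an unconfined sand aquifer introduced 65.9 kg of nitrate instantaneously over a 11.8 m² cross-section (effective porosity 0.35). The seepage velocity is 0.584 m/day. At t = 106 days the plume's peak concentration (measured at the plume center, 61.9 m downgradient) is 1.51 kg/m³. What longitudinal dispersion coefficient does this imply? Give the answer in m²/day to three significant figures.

At the plume center C_max = M/(n_e·A·√(4πDt)), so D = M²/(4πt·(n_e·A·C_max)²).
n_e·A·C_max = 0.35 × 11.8 × 1.51 = 6.236 kg/m.
D = 65.9²/(4π × 106 × 6.236²) = 0.0838 m²/day.

0.0838 m²/day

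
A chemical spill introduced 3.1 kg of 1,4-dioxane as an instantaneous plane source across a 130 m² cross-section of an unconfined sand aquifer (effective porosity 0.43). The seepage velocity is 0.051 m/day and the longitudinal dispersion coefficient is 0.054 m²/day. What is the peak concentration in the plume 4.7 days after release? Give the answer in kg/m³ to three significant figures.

0.0311 kg/m³

The peak of an instantaneous 1D plume sits at x = vt; there the Gaussian factor is 1 and C_max = M/(n_e·A·√(4πDt)), where n_e·A is the pore area the mass is dissolved in.
√(4πDt) = √(4π × 0.054 × 4.7) = 1.786 m, so C_max = 3.1/(0.43 × 130 × 1.786) = 0.0311 kg/m³.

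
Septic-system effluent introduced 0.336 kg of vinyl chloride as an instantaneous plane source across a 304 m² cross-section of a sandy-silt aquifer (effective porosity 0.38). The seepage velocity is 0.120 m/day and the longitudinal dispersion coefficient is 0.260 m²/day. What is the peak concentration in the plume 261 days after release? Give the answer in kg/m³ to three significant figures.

The peak of an instantaneous 1D plume sits at x = vt; there the Gaussian factor is 1 and C_max = M/(n_e·A·√(4πDt)), where n_e·A is the pore area the mass is dissolved in.
√(4πDt) = √(4π × 0.260 × 261) = 29.20 m, so C_max = 0.336/(0.38 × 304 × 29.20) = 9.96e-05 kg/m³.

9.96e-05 kg/m³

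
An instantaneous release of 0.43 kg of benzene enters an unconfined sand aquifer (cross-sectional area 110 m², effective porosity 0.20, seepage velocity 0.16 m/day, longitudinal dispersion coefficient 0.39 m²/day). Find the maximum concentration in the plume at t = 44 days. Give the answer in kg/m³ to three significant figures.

The peak of an instantaneous 1D plume sits at x = vt; there the Gaussian factor is 1 and C_max = M/(n_e·A·√(4πDt)), where n_e·A is the pore area the mass is dissolved in.
√(4πDt) = √(4π × 0.39 × 44) = 14.68 m, so C_max = 0.43/(0.20 × 110 × 14.68) = 0.00133 kg/m³.

0.00133 kg/m³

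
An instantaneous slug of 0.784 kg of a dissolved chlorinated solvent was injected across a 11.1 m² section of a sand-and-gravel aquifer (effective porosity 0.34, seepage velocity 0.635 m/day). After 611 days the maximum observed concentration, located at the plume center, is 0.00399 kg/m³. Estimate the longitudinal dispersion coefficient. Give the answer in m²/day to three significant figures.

At the plume center C_max = M/(n_e·A·√(4πDt)), so D = M²/(4πt·(n_e·A·C_max)²).
n_e·A·C_max = 0.34 × 11.1 × 0.00399 = 0.01506 kg/m.
D = 0.784²/(4π × 611 × 0.01506²) = 0.353 m²/day.

0.353 m²/day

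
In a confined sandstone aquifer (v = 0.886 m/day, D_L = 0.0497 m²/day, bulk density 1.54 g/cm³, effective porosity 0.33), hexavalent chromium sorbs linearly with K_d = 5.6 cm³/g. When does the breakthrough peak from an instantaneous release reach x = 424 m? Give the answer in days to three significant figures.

13000 days

Retardation factor R = 1 + ρ_b·K_d/n = 1 + 1.54 × 5.6/0.33 = 27.13.
Sorption retards both mechanisms: v_R = v/R = 0.03266 m/day, D_R = D/R = 0.001832 m²/day.
Peak time from v_R²t² + 2D_R t − x² = 0: t = (√(D_R² + v_R²x²) − D_R)/v_R².
√(D_R² + v_R²x²) = √(0.001832² + 0.03266² × 424²) = 13.85; v_R² = 0.001067.
t = (13.85 − 0.001832)/0.001067 = 13000 days.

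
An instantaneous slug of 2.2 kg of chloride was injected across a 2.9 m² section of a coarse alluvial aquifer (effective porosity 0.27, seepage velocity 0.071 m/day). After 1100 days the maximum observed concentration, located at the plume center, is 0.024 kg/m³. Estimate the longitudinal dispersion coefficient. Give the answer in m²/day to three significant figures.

At the plume center C_max = M/(n_e·A·√(4πDt)), so D = M²/(4πt·(n_e·A·C_max)²).
n_e·A·C_max = 0.27 × 2.9 × 0.024 = 0.01879 kg/m.
D = 2.2²/(4π × 1100 × 0.01879²) = 0.992 m²/day.

0.992 m²/day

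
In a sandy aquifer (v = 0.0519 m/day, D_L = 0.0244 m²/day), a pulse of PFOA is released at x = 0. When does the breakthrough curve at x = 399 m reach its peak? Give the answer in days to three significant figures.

For the 1D instantaneous-source solution, setting ∂C/∂t = 0 at fixed x gives v²t² + 2Dt − x² = 0, so t = (√(D² + v²x²) − D)/v².
√(D² + v²x²) = √(0.0244² + 0.0519² × 399²) = 20.71; v² = 0.00269361.
t = (20.71 − 0.0244)/0.00269361 = 7680 days (vs. the pure-advection estimate x/v = 7690 d).

7680 days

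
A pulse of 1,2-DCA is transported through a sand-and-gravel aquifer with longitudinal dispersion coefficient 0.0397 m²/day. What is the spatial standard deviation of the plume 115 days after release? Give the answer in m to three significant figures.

Dispersive spreading gives a Gaussian with σ² = 2Dt; advection only shifts the center.
σ = √(2 × 0.0397 × 115) = 3.02 m.

3.02 m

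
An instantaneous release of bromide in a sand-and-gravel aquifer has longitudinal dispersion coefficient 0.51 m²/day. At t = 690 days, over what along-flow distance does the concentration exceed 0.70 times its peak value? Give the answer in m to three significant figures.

44.8 m

The plume is Gaussian with σ = √(2Dt) = √(2 × 0.51 × 690) = 26.53 m.
C/C_peak = exp(−Δx²/(2σ²)) = 0.70 ⇒ Δx = σ·√(−2 ln 0.70) = 26.53 × 0.8446 = 22.41 m.
Width = 2Δx = 44.8 m.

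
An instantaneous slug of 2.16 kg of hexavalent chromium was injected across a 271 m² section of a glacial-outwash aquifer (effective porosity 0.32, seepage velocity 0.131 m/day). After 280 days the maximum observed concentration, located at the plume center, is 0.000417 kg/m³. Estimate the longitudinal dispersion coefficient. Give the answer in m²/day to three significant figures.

At the plume center C_max = M/(n_e·A·√(4πDt)), so D = M²/(4πt·(n_e·A·C_max)²).
n_e·A·C_max = 0.32 × 271 × 0.000417 = 0.03616 kg/m.
D = 2.16²/(4π × 280 × 0.03616²) = 1.01 m²/day.

1.01 m²/day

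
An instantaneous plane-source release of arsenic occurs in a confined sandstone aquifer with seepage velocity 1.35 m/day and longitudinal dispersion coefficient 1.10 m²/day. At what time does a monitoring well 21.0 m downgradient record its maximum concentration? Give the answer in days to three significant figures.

15.0 days

For the 1D instantaneous-source solution, setting ∂C/∂t = 0 at fixed x gives v²t² + 2Dt − x² = 0, so t = (√(D² + v²x²) − D)/v².
√(D² + v²x²) = √(1.10² + 1.35² × 21.0²) = 28.37; v² = 1.8225.
t = (28.37 − 1.10)/1.8225 = 15.0 days (vs. the pure-advection estimate x/v = 15.6 d).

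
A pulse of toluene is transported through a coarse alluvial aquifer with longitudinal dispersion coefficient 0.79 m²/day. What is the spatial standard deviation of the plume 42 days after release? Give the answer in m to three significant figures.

8.15 m

Dispersive spreading gives a Gaussian with σ² = 2Dt; advection only shifts the center.
σ = √(2 × 0.79 × 42) = 8.15 m.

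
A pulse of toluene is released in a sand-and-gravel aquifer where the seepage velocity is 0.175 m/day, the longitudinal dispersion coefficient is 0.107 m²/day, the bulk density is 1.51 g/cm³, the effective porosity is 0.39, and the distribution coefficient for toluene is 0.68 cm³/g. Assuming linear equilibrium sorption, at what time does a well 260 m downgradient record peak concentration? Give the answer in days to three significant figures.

Retardation factor R = 1 + ρ_b·K_d/n = 1 + 1.51 × 0.68/0.39 = 3.633.
Sorption retards both mechanisms: v_R = v/R = 0.04817 m/day, D_R = D/R = 0.02945 m²/day.
Peak time from v_R²t² + 2D_R t − x² = 0: t = (√(D_R² + v_R²x²) − D_R)/v_R².
√(D_R² + v_R²x²) = √(0.02945² + 0.04817² × 260²) = 12.52; v_R² = 0.002320.
t = (12.52 − 0.02945)/0.002320 = 5380 days.

5380 days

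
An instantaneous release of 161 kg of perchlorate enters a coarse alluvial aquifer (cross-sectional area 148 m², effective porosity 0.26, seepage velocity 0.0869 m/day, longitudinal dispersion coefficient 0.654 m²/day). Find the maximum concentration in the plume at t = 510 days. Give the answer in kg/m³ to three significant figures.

The peak of an instantaneous 1D plume sits at x = vt; there the Gaussian factor is 1 and C_max = M/(n_e·A·√(4πDt)), where n_e·A is the pore area the mass is dissolved in.
√(4πDt) = √(4π × 0.654 × 510) = 64.74 m, so C_max = 161/(0.26 × 148 × 64.74) = 0.0646 kg/m³.

0.0646 kg/m³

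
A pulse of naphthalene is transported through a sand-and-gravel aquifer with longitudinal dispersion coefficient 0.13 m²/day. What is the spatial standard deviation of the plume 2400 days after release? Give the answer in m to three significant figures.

25.0 m

Dispersive spreading gives a Gaussian with σ² = 2Dt; advection only shifts the center.
σ = √(2 × 0.13 × 2400) = 25.0 m.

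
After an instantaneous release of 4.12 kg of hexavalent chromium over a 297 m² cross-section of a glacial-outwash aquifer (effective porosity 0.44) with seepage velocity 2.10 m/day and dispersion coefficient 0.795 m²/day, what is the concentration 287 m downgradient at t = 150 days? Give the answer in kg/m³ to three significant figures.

For an instantaneous plane source, C(x,t) = M/(n_e·A·√(4πDt)) · exp(−(x−vt)²/(4Dt)), with n_e·A the pore (flow) area.
Plume center vt = 2.10 × 150 = 315 m, so the well at 287 m is 28 m upgradient of the peak.
√(4πDt) = 38.71 m, giving peak height M/(n_e·A·√(4πDt)) = 4.12/(0.44 × 297 × 38.71) = 0.0008145 kg/m³.
(x−vt)²/(4Dt) = (-28)²/(4 × 0.795 × 150) = 1.644; exp(−1.644) = 0.1932.
C = 0.0008145 × 0.1932 = 0.000157 kg/m³.

0.000157 kg/m³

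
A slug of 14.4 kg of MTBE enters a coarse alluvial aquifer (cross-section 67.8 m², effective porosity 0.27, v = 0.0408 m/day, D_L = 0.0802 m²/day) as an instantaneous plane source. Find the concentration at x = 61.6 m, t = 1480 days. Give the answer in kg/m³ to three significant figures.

0.0203 kg/m³

For an instantaneous plane source, C(x,t) = M/(n_e·A·√(4πDt)) · exp(−(x−vt)²/(4Dt)), with n_e·A the pore (flow) area.
Plume center vt = 0.0408 × 1480 = 60.384 m, so the well at 61.6 m is 1.216 m downgradient of the peak.
√(4πDt) = 38.62 m, giving peak height M/(n_e·A·√(4πDt)) = 14.4/(0.27 × 67.8 × 38.62) = 0.02037 kg/m³.
(x−vt)²/(4Dt) = (1.216)²/(4 × 0.0802 × 1480) = 0.003114; exp(−0.003114) = 0.9969.
C = 0.02037 × 0.9969 = 0.0203 kg/m³.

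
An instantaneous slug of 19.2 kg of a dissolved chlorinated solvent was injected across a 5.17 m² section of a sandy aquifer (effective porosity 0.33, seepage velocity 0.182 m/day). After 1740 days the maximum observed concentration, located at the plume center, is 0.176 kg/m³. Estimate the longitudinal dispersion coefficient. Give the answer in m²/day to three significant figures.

At the plume center C_max = M/(n_e·A·√(4πDt)), so D = M²/(4πt·(n_e·A·C_max)²).
n_e·A·C_max = 0.33 × 5.17 × 0.176 = 0.3003 kg/m.
D = 19.2²/(4π × 1740 × 0.3003²) = 0.187 m²/day.

0.187 m²/day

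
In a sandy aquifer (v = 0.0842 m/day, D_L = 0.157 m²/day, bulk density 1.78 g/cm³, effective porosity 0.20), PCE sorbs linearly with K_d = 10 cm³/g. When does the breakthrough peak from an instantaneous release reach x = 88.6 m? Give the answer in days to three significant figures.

Retardation factor R = 1 + ρ_b·K_d/n = 1 + 1.78 × 10/0.20 = 90.00.
Sorption retards both mechanisms: v_R = v/R = 0.0009356 m/day, D_R = D/R = 0.001744 m²/day.
Peak time from v_R²t² + 2D_R t − x² = 0: t = (√(D_R² + v_R²x²) − D_R)/v_R².
√(D_R² + v_R²x²) = √(0.001744² + 0.0009356² × 88.6²) = 0.08291; v_R² = 8.753e-07.
t = (0.08291 − 0.001744)/8.753e-07 = 92700 days.

92700 days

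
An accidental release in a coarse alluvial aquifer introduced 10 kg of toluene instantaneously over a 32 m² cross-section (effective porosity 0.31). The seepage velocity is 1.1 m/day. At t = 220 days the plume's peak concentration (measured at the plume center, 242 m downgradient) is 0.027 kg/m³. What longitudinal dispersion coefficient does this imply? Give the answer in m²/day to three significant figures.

At the plume center C_max = M/(n_e·A·√(4πDt)), so D = M²/(4πt·(n_e·A·C_max)²).
n_e·A·C_max = 0.31 × 32 × 0.027 = 0.2678 kg/m.
D = 10²/(4π × 220 × 0.2678²) = 0.504 m²/day.

0.504 m²/day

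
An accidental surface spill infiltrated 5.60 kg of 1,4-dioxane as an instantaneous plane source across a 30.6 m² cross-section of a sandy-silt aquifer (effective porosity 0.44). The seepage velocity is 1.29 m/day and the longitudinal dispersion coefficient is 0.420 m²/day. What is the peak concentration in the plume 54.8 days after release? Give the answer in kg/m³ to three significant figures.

0.0245 kg/m³

The peak of an instantaneous 1D plume sits at x = vt; there the Gaussian factor is 1 and C_max = M/(n_e·A·√(4πDt)), where n_e·A is the pore area the mass is dissolved in.
√(4πDt) = √(4π × 0.420 × 54.8) = 17.01 m, so C_max = 5.60/(0.44 × 30.6 × 17.01) = 0.0245 kg/m³.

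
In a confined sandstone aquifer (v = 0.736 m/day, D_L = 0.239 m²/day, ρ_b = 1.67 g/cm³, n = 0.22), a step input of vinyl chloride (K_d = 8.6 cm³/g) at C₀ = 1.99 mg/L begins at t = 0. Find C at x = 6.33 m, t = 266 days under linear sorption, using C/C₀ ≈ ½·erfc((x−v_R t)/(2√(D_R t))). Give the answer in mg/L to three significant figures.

0.0147 mg/L

Retardation factor R = 1 + ρ_b·K_d/n = 1 + 1.67 × 8.6/0.22 = 66.28.
Sorption retards both mechanisms: v_R = v/R = 0.01110 m/day, D_R = D/R = 0.003606 m²/day.
v_R·t = 0.01110 × 266 = 2.9526 m; 2√(D_R t) = 1.959 m; argument = (6.33 − 2.9526)/1.959 = 1.724.
C = C₀ × ½·erfc(1.724) = 1.99 × 0.007382 = 0.0147 mg/L.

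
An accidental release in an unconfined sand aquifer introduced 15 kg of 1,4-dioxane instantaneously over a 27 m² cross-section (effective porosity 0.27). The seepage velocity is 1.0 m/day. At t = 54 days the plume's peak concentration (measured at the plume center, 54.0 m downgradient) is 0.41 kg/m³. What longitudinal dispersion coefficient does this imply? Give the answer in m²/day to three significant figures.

At the plume center C_max = M/(n_e·A·√(4πDt)), so D = M²/(4πt·(n_e·A·C_max)²).
n_e·A·C_max = 0.27 × 27 × 0.41 = 2.989 kg/m.
D = 15²/(4π × 54 × 2.989²) = 0.0371 m²/day.

0.0371 m²/day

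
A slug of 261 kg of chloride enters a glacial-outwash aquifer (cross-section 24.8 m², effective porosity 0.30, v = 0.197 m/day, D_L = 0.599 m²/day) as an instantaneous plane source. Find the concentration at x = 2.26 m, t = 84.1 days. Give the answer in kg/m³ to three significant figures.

For an instantaneous plane source, C(x,t) = M/(n_e·A·√(4πDt)) · exp(−(x−vt)²/(4Dt)), with n_e·A the pore (flow) area.
Plume center vt = 0.197 × 84.1 = 16.5677 m, so the well at 2.26 m is 14.3077 m upgradient of the peak.
√(4πDt) = 25.16 m, giving peak height M/(n_e·A·√(4πDt)) = 261/(0.30 × 24.8 × 25.16) = 1.394 kg/m³.
(x−vt)²/(4Dt) = (-14.3077)²/(4 × 0.599 × 84.1) = 1.016; exp(−1.016) = 0.3620.
C = 1.394 × 0.3620 = 0.505 kg/m³.

0.505 kg/m³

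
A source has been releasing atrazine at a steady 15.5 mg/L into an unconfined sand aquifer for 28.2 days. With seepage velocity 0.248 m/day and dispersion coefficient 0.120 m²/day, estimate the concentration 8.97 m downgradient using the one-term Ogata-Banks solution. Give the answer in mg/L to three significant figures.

For a continuous step input, C/C₀ ≈ ½·erfc((x−vt)/(2√(Dt))).
vt = 0.248 × 28.2 = 6.9936 m and 2√(Dt) = 2√(0.120 × 28.2) = 3.679 m.
Argument (x−vt)/(2√(Dt)) = (8.97 − 6.9936)/3.679 = 0.5372; ½·erfc(0.5372) = 0.2237.
C = 15.5 × 0.2237 = 3.47 mg/L.

3.47 mg/L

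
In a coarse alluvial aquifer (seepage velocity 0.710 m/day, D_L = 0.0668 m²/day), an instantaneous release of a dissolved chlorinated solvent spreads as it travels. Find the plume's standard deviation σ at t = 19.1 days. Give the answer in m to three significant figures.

1.60 m

Dispersive spreading gives a Gaussian with σ² = 2Dt; advection only shifts the center.
σ = √(2 × 0.0668 × 19.1) = 1.60 m.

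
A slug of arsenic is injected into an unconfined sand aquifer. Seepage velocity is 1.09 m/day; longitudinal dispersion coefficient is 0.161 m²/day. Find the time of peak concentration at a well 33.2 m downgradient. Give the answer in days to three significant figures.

30.3 days

For the 1D instantaneous-source solution, setting ∂C/∂t = 0 at fixed x gives v²t² + 2Dt − x² = 0, so t = (√(D² + v²x²) − D)/v².
√(D² + v²x²) = √(0.161² + 1.09² × 33.2²) = 36.19; v² = 1.1881.
t = (36.19 − 0.161)/1.1881 = 30.3 days (vs. the pure-advection estimate x/v = 30.5 d).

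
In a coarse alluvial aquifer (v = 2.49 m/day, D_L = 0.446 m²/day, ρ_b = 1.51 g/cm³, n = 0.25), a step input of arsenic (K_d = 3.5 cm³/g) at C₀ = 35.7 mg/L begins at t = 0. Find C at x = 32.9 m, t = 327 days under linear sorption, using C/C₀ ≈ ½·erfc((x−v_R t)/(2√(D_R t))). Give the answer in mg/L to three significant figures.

Retardation factor R = 1 + ρ_b·K_d/n = 1 + 1.51 × 3.5/0.25 = 22.14.
Sorption retards both mechanisms: v_R = v/R = 0.1125 m/day, D_R = D/R = 0.02014 m²/day.
v_R·t = 0.1125 × 327 = 36.7875 m; 2√(D_R t) = 5.133 m; argument = (32.9 − 36.7875)/5.133 = -0.7574.
C = C₀ × ½·erfc(-0.7574) = 35.7 × 0.8579 = 30.6 mg/L.

30.6 mg/L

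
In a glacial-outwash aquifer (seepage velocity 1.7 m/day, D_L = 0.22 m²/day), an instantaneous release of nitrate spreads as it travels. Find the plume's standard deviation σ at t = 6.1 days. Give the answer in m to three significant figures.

Dispersive spreading gives a Gaussian with σ² = 2Dt; advection only shifts the center.
σ = √(2 × 0.22 × 6.1) = 1.64 m.

1.64 m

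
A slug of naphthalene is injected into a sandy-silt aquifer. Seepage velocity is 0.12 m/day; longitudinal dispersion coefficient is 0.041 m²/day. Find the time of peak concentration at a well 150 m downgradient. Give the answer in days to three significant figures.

1250 days

For the 1D instantaneous-source solution, setting ∂C/∂t = 0 at fixed x gives v²t² + 2Dt − x² = 0, so t = (√(D² + v²x²) − D)/v².
√(D² + v²x²) = √(0.041² + 0.12² × 150²) = 18.00; v² = 0.0144.
t = (18.00 − 0.041)/0.0144 = 1250 days (vs. the pure-advection estimate x/v = 1250 d).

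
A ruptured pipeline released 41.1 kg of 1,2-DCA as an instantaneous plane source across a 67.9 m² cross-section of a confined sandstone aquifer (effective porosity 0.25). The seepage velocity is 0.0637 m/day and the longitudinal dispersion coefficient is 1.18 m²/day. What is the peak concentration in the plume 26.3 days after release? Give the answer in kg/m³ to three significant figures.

0.123 kg/m³

The peak of an instantaneous 1D plume sits at x = vt; there the Gaussian factor is 1 and C_max = M/(n_e·A·√(4πDt)), where n_e·A is the pore area the mass is dissolved in.
√(4πDt) = √(4π × 1.18 × 26.3) = 19.75 m, so C_max = 41.1/(0.25 × 67.9 × 19.75) = 0.123 kg/m³.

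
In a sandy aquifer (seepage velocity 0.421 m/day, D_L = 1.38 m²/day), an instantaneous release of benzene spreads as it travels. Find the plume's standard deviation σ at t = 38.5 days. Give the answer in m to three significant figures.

Dispersive spreading gives a Gaussian with σ² = 2Dt; advection only shifts the center.
σ = √(2 × 1.38 × 38.5) = 10.3 m.

10.3 m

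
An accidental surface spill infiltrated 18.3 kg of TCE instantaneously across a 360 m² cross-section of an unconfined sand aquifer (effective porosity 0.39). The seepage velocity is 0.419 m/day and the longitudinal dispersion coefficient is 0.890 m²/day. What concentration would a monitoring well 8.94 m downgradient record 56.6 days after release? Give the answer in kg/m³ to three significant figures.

0.00175 kg/m³

For an instantaneous plane source, C(x,t) = M/(n_e·A·√(4πDt)) · exp(−(x−vt)²/(4Dt)), with n_e·A the pore (flow) area.
Plume center vt = 0.419 × 56.6 = 23.7154 m, so the well at 8.94 m is 14.7754 m upgradient of the peak.
√(4πDt) = 25.16 m, giving peak height M/(n_e·A·√(4πDt)) = 18.3/(0.39 × 360 × 25.16) = 0.005181 kg/m³.
(x−vt)²/(4Dt) = (-14.7754)²/(4 × 0.890 × 56.6) = 1.083; exp(−1.083) = 0.3386.
C = 0.005181 × 0.3386 = 0.00175 kg/m³.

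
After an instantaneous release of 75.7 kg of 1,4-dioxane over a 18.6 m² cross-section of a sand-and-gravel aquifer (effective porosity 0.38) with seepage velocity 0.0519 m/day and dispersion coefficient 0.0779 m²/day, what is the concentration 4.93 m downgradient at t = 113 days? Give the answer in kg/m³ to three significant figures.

0.993 kg/m³

For an instantaneous plane source, C(x,t) = M/(n_e·A·√(4πDt)) · exp(−(x−vt)²/(4Dt)), with n_e·A the pore (flow) area.
Plume center vt = 0.0519 × 113 = 5.8647 m, so the well at 4.93 m is 0.9347 m upgradient of the peak.
√(4πDt) = 10.52 m, giving peak height M/(n_e·A·√(4πDt)) = 75.7/(0.38 × 18.6 × 10.52) = 1.018 kg/m³.
(x−vt)²/(4Dt) = (-0.9347)²/(4 × 0.0779 × 113) = 0.02481; exp(−0.02481) = 0.9755.
C = 1.018 × 0.9755 = 0.993 kg/m³.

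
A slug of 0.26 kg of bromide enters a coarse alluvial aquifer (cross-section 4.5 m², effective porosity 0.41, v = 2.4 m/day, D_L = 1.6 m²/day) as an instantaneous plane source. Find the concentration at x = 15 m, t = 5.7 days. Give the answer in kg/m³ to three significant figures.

0.0125 kg/m³

For an instantaneous plane source, C(x,t) = M/(n_e·A·√(4πDt)) · exp(−(x−vt)²/(4Dt)), with n_e·A the pore (flow) area.
Plume center vt = 2.4 × 5.7 = 13.68 m, so the well at 15 m is 1.32 m downgradient of the peak.
√(4πDt) = 10.71 m, giving peak height M/(n_e·A·√(4πDt)) = 0.26/(0.41 × 4.5 × 10.71) = 0.01316 kg/m³.
(x−vt)²/(4Dt) = (1.32)²/(4 × 1.6 × 5.7) = 0.04776; exp(−0.04776) = 0.9534.
C = 0.01316 × 0.9534 = 0.0125 kg/m³.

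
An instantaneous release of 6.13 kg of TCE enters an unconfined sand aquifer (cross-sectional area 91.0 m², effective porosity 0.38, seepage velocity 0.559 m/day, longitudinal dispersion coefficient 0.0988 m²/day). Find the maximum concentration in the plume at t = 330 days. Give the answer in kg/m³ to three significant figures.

The peak of an instantaneous 1D plume sits at x = vt; there the Gaussian factor is 1 and C_max = M/(n_e·A·√(4πDt)), where n_e·A is the pore area the mass is dissolved in.
√(4πDt) = √(4π × 0.0988 × 330) = 20.24 m, so C_max = 6.13/(0.38 × 91.0 × 20.24) = 0.00876 kg/m³.

0.00876 kg/m³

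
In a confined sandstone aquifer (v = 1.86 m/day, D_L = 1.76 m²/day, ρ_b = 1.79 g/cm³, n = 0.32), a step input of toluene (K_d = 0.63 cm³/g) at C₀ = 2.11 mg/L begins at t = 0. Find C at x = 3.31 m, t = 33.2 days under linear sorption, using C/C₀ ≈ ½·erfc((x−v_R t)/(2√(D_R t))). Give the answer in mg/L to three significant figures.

2.07 mg/L

Retardation factor R = 1 + ρ_b·K_d/n = 1 + 1.79 × 0.63/0.32 = 4.524.
Sorption retards both mechanisms: v_R = v/R = 0.4111 m/day, D_R = D/R = 0.3890 m²/day.
v_R·t = 0.4111 × 33.2 = 13.64852 m; 2√(D_R t) = 7.187 m; argument = (3.31 − 13.64852)/7.187 = -1.439.
C = C₀ × ½·erfc(-1.439) = 2.11 × 0.9791 = 2.07 mg/L.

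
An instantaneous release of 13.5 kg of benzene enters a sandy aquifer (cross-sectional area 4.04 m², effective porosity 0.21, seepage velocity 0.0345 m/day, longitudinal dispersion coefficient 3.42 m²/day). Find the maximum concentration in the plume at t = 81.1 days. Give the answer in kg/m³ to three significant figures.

0.270 kg/m³

The peak of an instantaneous 1D plume sits at x = vt; there the Gaussian factor is 1 and C_max = M/(n_e·A·√(4πDt)), where n_e·A is the pore area the mass is dissolved in.
√(4πDt) = √(4π × 3.42 × 81.1) = 59.04 m, so C_max = 13.5/(0.21 × 4.04 × 59.04) = 0.270 kg/m³.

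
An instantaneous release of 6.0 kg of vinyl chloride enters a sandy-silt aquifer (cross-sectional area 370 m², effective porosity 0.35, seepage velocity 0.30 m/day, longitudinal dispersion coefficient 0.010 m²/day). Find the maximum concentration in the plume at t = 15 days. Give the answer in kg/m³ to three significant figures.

0.0337 kg/m³

The peak of an instantaneous 1D plume sits at x = vt; there the Gaussian factor is 1 and C_max = M/(n_e·A·√(4πDt)), where n_e·A is the pore area the mass is dissolved in.
√(4πDt) = √(4π × 0.010 × 15) = 1.373 m, so C_max = 6.0/(0.35 × 370 × 1.373) = 0.0337 kg/m³.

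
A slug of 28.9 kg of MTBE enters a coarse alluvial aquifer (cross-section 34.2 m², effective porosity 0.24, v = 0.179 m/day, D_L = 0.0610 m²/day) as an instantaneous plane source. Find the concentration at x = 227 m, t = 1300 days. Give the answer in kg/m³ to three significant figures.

0.101 kg/m³

For an instantaneous plane source, C(x,t) = M/(n_e·A·√(4πDt)) · exp(−(x−vt)²/(4Dt)), with n_e·A the pore (flow) area.
Plume center vt = 0.179 × 1300 = 232.7 m, so the well at 227 m is 5.7 m upgradient of the peak.
√(4πDt) = 31.57 m, giving peak height M/(n_e·A·√(4πDt)) = 28.9/(0.24 × 34.2 × 31.57) = 0.1115 kg/m³.
(x−vt)²/(4Dt) = (-5.7)²/(4 × 0.0610 × 1300) = 0.1024; exp(−0.1024) = 0.9027.
C = 0.1115 × 0.9027 = 0.101 kg/m³.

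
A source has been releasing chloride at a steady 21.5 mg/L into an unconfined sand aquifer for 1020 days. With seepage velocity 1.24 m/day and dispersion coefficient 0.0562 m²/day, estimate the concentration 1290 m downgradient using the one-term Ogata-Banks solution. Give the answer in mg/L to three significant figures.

0.200 mg/L

For a continuous step input, C/C₀ ≈ ½·erfc((x−vt)/(2√(Dt))).
vt = 1.24 × 1020 = 1264.8 m and 2√(Dt) = 2√(0.0562 × 1020) = 15.14 m.
Argument (x−vt)/(2√(Dt)) = (1290 − 1264.8)/15.14 = 1.664; ½·erfc(1.664) = 0.009305.
C = 21.5 × 0.009305 = 0.200 mg/L.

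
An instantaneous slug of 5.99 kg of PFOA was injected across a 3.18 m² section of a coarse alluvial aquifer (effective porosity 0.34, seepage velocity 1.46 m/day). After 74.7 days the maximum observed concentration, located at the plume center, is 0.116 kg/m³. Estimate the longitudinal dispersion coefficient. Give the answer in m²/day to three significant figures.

2.43 m²/day

At the plume center C_max = M/(n_e·A·√(4πDt)), so D = M²/(4πt·(n_e·A·C_max)²).
n_e·A·C_max = 0.34 × 3.18 × 0.116 = 0.1254 kg/m.
D = 5.99²/(4π × 74.7 × 0.1254²) = 2.43 m²/day.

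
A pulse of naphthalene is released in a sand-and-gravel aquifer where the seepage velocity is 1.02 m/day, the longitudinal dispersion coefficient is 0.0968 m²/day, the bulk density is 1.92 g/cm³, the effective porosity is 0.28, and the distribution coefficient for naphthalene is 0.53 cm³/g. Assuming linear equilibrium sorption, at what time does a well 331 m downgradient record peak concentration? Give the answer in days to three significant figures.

1500 days

Retardation factor R = 1 + ρ_b·K_d/n = 1 + 1.92 × 0.53/0.28 = 4.634.
Sorption retards both mechanisms: v_R = v/R = 0.2201 m/day, D_R = D/R = 0.02089 m²/day.
Peak time from v_R²t² + 2D_R t − x² = 0: t = (√(D_R² + v_R²x²) − D_R)/v_R².
√(D_R² + v_R²x²) = √(0.02089² + 0.2201² × 331²) = 72.85; v_R² = 0.04844.
t = (72.85 − 0.02089)/0.04844 = 1500 days.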